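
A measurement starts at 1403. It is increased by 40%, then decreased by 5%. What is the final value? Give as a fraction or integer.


Start: 1403
Step 1: increase by 40% => multiply by 140/100
  1403 * 140/100 = 9821/5
Step 2: decrease by 5% => multiply by 95/100
  9821/5 * 95/100 = 186599/100
Final value = 186599/100

186599/100


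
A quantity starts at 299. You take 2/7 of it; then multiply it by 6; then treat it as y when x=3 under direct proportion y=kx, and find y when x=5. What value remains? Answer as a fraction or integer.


Start with 299.
Step 1: Take 2/7: 299 * 2/7 = 598/7
Step 2: Multiply by 6: 598/7 * 6 = 3588/7
Step 3: Direct prop: k = (3588/7)/3; new y = k*5 = 3588/7*5/3 = 5980/7
Final result = 5980/7

5980/7


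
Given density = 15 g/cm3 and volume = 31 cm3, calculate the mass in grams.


Using mass = density * volume
Density = 15 g/cm3
Volume = 31 cm3
Mass = 15 * 31
= 465 g

465


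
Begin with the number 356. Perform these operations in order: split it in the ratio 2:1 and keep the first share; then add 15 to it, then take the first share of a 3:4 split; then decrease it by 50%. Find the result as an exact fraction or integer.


Start with 356.
Step 1: Split 2:1, first share = 356 * 2/3 = 712/3
Step 2: Add 15: 712/3+15=757/3; split 3:4 first = 757/3*3/7 = 757/7
Step 3: Decrease by 50%: 757/7 * 50/100 = 757/14
Final result = 757/14

757/14


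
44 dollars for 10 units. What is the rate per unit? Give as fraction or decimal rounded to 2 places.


Total dollars = 44
Number of units = 10
Unit rate = 44 / 10
= 4.40 dollars per unit

4.40


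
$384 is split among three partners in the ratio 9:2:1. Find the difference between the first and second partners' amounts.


Total parts = 9 + 2 + 1 = 12
Value per part = 384 / 12 = 32
Shares: 9*32=288, 2*32=64, 1*32=32
First share = 288, second share = 64
Difference = |288 - 64| = 224

224


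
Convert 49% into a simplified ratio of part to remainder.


Part = 49%, Remainder = 51%
Ratio = 49:51
GCD(49, 51) = 1
Simplify: 49:51 = 49:51

49:51


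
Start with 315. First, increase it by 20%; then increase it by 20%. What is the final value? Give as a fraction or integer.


Start with 315.
Step 1: Increase by 20%: 315 * 120/100 = 378
Step 2: Increase by 20%: 378 * 120/100 = 2268/5
Final result = 2268/5

2268/5


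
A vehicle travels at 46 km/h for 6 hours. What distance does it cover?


Using distance = speed * time
Speed = 46 km/h
Time = 6 hours
Distance = 46 * 6
= 276 km

276


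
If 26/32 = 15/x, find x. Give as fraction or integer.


Setting up: 26/32 = 15/x
Cross multiply: 26 * x = 32 * 15
26x = 480
x = 480/26
x = 240/13

240/13


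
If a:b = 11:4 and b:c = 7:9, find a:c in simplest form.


Given a:b = 11:4 and b:c = 7:9
Make b consistent. Multiply first ratio by 7: a:b = 77:28
Multiply second ratio by 4: b:c = 28:36
Now b = 28 in both, so a:b:c = 77:28:36
Therefore a:c = 77:36
Simplify by GCD: a:c = 77:36

77:36


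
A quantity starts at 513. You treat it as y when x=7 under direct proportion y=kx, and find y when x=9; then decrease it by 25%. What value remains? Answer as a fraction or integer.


Start with 513.
Step 1: Direct prop: k = (513)/7; new y = k*9 = 513*9/7 = 4617/7
Step 2: Decrease by 25%: 4617/7 * 75/100 = 13851/28
Final result = 13851/28

13851/28


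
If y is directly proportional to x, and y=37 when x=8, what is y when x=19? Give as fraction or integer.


Direct proportion: y = kx
Find k: k = 37/8 = 37/8
Compute y at x=19: y = 37/8 * 19
y = 703/8

703/8


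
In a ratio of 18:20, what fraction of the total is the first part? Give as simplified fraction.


Total parts = 18 + 20 = 38
First part fraction = 18/38
Simplify: 18/38 = 9/19

9/19


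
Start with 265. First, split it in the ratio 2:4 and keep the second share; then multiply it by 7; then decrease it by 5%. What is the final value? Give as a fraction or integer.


Start with 265.
Step 1: Split 2:4, second share = 265 * 4/6 = 530/3
Step 2: Multiply by 7: 530/3 * 7 = 3710/3
Step 3: Decrease by 5%: 3710/3 * 95/100 = 7049/6
Final result = 7049/6

7049/6


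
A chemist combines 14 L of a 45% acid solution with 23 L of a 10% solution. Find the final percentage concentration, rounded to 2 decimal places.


Solute in mixture 1 = 45% of 14 L = 14*45/100 = 63/10 L
Solute in mixture 2 = 10% of 23 L = 23*10/100 = 23/10 L
Total solute = 63/10 + 23/10 = 43/5 L
Total volume = 14 + 23 = 37 L
Final concentration = 43/5/37 * 100 = 23.24%

23.24


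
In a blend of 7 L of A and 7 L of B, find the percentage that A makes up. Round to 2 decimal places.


Volume of A = 7 L
Volume of B = 7 L
Total volume = 7 + 7 = 14 L
Percentage of A = (7/14) * 100
= 50.00%

50.00


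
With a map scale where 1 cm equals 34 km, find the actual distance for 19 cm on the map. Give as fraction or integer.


Map scale: 1 cm = 34 km
Measured distance on map = 19 cm
Set up proportion: 19 * 34 / 1
= 646 / 1
= 646 km

646


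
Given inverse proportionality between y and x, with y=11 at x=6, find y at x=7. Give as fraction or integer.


Inverse proportion: y = k/x
Find k: k = 6 * 11 = 66
Compute y at x=7: y = 66/7
y = 66/7

66/7


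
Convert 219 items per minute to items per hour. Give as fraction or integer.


Converting from per minute to per hour
Rate = 219 items per minute
Multiply by 60: 219 * 60
= 13140 items per hour

13140


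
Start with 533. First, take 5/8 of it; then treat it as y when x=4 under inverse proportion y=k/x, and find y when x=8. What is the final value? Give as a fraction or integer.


Start with 533.
Step 1: Take 5/8: 533 * 5/8 = 2665/8
Step 2: Inverse prop: k = (2665/8)*4; new y = k/8 = 2665/8*4/8 = 2665/16
Final result = 2665/16

2665/16


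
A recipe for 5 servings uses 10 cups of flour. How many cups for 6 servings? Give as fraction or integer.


Original: 10 cups for 5 servings
Target servings = 6
Scaling factor = 6/5
New amount = 10 * 6/5
= 60/5
= 12 cups

12


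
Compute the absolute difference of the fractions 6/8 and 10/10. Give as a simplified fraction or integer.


Simplify: 6/8 = 3/4 and 10/10 = 1
Find common denominator: LCD = 4
Convert: 3/4 and 4/4
Difference = |3 - 4|/4 = 1/4
Simplified = 1/4

1/4


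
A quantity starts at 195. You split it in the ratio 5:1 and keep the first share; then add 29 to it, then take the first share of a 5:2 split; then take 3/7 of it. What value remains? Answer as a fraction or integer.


Start with 195.
Step 1: Split 5:1, first share = 195 * 5/6 = 325/2
Step 2: Add 29: 325/2+29=383/2; split 5:2 first = 383/2*5/7 = 1915/14
Step 3: Take 3/7: 1915/14 * 3/7 = 5745/98
Final result = 5745/98

5745/98


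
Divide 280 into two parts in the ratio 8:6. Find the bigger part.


Total parts = 8 + 6 = 14
Value per part = 280 / 14 = 20
First share = 8 * 20 = 160
Second share = 6 * 20 = 120
Larger share = 160

160


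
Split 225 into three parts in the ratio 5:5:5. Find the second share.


Ratio = 5:5:5
Total parts = 5 + 5 + 5 = 15
Value per part = 225 / 15 = 15
First share = 5 * 15 = 75
Middle share = 5 * 15 = 75
Third share = 5 * 15 = 75

75


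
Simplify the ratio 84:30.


Find GCD(84, 30)
GCD = 6
Divide both by 6: 84/6 = 14, 30/6 = 5
Simplified ratio = 14:5

14:5


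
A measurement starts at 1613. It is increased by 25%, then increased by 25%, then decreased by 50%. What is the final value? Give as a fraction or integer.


Start: 1613
Step 1: increase by 25% => multiply by 125/100
  1613 * 125/100 = 8065/4
Step 2: increase by 25% => multiply by 125/100
  8065/4 * 125/100 = 40325/16
Step 3: decrease by 50% => multiply by 50/100
  40325/16 * 50/100 = 40325/32
Final value = 40325/32

40325/32


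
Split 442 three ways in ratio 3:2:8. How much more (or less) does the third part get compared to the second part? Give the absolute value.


Total parts = 3 + 2 + 8 = 13
Value per part = 442 / 13 = 34
Shares: 3*34=102, 2*34=68, 8*34=272
Third share = 272, second share = 68
Difference = |272 - 68| = 204

204


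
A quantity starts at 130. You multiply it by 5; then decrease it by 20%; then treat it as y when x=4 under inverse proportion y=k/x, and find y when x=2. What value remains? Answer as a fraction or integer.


Start with 130.
Step 1: Multiply by 5: 130 * 5 = 650
Step 2: Decrease by 20%: 650 * 80/100 = 520
Step 3: Inverse prop: k = (520)*4; new y = k/2 = 520*4/2 = 1040
Final result = 1040

1040


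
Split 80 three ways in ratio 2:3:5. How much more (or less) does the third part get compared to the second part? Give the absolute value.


Total parts = 2 + 3 + 5 = 10
Value per part = 80 / 10 = 8
Shares: 2*8=16, 3*8=24, 5*8=40
Third share = 40, second share = 24
Difference = |40 - 24| = 16

16


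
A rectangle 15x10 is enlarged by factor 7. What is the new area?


Original dimensions: 15 x 10
Enlargement factor = 7
New width = 15 * 7 = 105
New height = 10 * 7 = 70
New area = 105 * 70 = 7350

7350


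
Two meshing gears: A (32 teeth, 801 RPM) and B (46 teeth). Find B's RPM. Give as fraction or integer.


Gear ratio: teeth_A * RPM_A = teeth_B * RPM_B
32 * 801 = 46 * RPM_B
25632 = 46 * RPM_B
RPM_B = 25632 / 46
RPM_B = 12816/23

12816/23


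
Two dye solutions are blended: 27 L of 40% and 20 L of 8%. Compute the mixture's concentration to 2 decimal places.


Solute in mixture 1 = 40% of 27 L = 27*40/100 = 54/5 L
Solute in mixture 2 = 8% of 20 L = 20*8/100 = 8/5 L
Total solute = 54/5 + 8/5 = 62/5 L
Total volume = 27 + 20 = 47 L
Final concentration = 62/5/47 * 100 = 26.38%

26.38


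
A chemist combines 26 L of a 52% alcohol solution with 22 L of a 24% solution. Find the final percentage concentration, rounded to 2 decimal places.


Solute in mixture 1 = 52% of 26 L = 26*52/100 = 338/25 L
Solute in mixture 2 = 24% of 22 L = 22*24/100 = 132/25 L
Total solute = 338/25 + 132/25 = 94/5 L
Total volume = 26 + 22 = 48 L
Final concentration = 94/5/48 * 100 = 39.17%

39.17


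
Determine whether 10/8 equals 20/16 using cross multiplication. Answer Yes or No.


Cross multiply to check 10/8 = 20/16
Left cross product: 10 * 16 = 160
Right cross product: 8 * 20 = 160
160 = 160
Equal, so proportions match => Yes

Yes


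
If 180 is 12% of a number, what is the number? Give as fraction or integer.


Given: 180 is 12% of the whole
Set up: 180 = 12/100 * whole
whole = 180 * 100 / 12
whole = 18000 / 12
whole = 1500

1500


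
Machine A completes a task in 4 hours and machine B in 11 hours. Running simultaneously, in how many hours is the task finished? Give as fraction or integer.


Rate of A = 1/4 job per hour
Rate of B = 1/11 job per hour
Combined rate = 1/4 + 1/11
Find common denominator: (11 + 4)/(4*11) = 15/44
Combined rate = 15/44 job per hour
Time together = 1 / (15/44) = 44/15 hours

44/15


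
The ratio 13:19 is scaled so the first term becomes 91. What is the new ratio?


Original ratio: 13:19
First term target: 91
Scale factor = 91 / 13 = 7
Multiply second term: 19 * 7 = 133
Equivalent ratio = 91:133

91:133


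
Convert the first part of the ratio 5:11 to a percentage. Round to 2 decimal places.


Total parts = 5 + 11 = 16
First part fraction = 5/16
Percentage = (5/16) * 100
= 0.3125 * 100
= 31.25%

31.25


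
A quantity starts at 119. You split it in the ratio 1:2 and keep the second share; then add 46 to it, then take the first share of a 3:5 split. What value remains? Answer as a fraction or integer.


Start with 119.
Step 1: Split 1:2, second share = 119 * 2/3 = 238/3
Step 2: Add 46: 238/3+46=376/3; split 3:5 first = 376/3*3/8 = 47
Final result = 47

47


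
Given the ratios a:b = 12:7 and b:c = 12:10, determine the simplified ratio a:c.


Given a:b = 12:7 and b:c = 12:10
Make b consistent. Multiply first ratio by 12: a:b = 144:84
Multiply second ratio by 7: b:c = 84:70
Now b = 84 in both, so a:b:c = 144:84:70
Therefore a:c = 144:70
Simplify by GCD: a:c = 72:35

72:35


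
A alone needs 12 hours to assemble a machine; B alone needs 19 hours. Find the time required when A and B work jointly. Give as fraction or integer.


Rate of A = 1/12 job per hour
Rate of B = 1/19 job per hour
Combined rate = 1/12 + 1/19
Find common denominator: (19 + 12)/(12*19) = 31/228
Combined rate = 31/228 job per hour
Time together = 1 / (31/228) = 228/31 hours

228/31


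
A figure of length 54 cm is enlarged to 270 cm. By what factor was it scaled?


Original length = 54 cm
Scaled length = 270 cm
Scale factor = 270 / 54
= 5

5


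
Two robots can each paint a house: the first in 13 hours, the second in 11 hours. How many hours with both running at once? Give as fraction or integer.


Rate of A = 1/13 job per hour
Rate of B = 1/11 job per hour
Combined rate = 1/13 + 1/11
Find common denominator: (11 + 13)/(13*11) = 24/143
Combined rate = 24/143 job per hour
Time together = 1 / (24/143) = 143/24 hours

143/24


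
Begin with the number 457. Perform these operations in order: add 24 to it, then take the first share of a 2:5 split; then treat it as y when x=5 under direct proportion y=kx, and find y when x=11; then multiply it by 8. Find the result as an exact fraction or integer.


Start with 457.
Step 1: Add 24: 457+24=481; split 2:5 first = 481*2/7 = 962/7
Step 2: Direct prop: k = (962/7)/5; new y = k*11 = 962/7*11/5 = 10582/35
Step 3: Multiply by 8: 10582/35 * 8 = 84656/35
Final result = 84656/35

84656/35


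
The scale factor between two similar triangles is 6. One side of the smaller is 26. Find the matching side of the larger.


Similar triangles have proportional sides
Scale factor = 6
Smaller side = 26
Corresponding larger side = 26 * 6
= 156

156


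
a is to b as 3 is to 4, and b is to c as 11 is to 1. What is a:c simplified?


Given a:b = 3:4 and b:c = 11:1
Make b consistent. Multiply first ratio by 11: a:b = 33:44
Multiply second ratio by 4: b:c = 44:4
Now b = 44 in both, so a:b:c = 33:44:4
Therefore a:c = 33:4
Simplify by GCD: a:c = 33:4

33:4


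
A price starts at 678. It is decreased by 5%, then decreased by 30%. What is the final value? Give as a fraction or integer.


Start: 678
Step 1: decrease by 5% => multiply by 95/100
  678 * 95/100 = 6441/10
Step 2: decrease by 30% => multiply by 70/100
  6441/10 * 70/100 = 45087/100
Final value = 45087/100

45087/100


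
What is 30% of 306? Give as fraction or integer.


Compute 30% of 306
Convert percentage: 30% = 30/100
Multiply: 306 * 30/100
= 9180/100
= 459/5

459/5


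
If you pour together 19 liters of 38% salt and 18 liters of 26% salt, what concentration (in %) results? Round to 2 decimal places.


Solute in mixture 1 = 38% of 19 L = 19*38/100 = 361/50 L
Solute in mixture 2 = 26% of 18 L = 18*26/100 = 117/25 L
Total solute = 361/50 + 117/25 = 119/10 L
Total volume = 19 + 18 = 37 L
Final concentration = 119/10/37 * 100 = 32.16%

32.16


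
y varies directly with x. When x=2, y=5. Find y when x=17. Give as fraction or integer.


Direct proportion: y = kx
Find k: k = 5/2 = 5/2
Compute y at x=17: y = 5/2 * 17
y = 85/2

85/2


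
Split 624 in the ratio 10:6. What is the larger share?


Total parts = 10 + 6 = 16
Value per part = 624 / 16 = 39
First share = 10 * 39 = 390
Second share = 6 * 39 = 234
Larger share = 390

390


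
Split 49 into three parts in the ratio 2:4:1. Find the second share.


Ratio = 2:4:1
Total parts = 2 + 4 + 1 = 7
Value per part = 49 / 7 = 7
First share = 2 * 7 = 14
Middle share = 4 * 7 = 28
Third share = 1 * 7 = 7

28


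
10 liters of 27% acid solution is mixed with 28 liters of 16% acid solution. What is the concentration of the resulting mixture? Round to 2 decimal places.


Solute in mixture 1 = 27% of 10 L = 10*27/100 = 27/10 L
Solute in mixture 2 = 16% of 28 L = 28*16/100 = 112/25 L
Total solute = 27/10 + 112/25 = 359/50 L
Total volume = 10 + 28 = 38 L
Final concentration = 359/50/38 * 100 = 18.89%

18.89


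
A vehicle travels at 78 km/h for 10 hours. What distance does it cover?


Using distance = speed * time
Speed = 78 km/h
Time = 10 hours
Distance = 78 * 10
= 780 km

780


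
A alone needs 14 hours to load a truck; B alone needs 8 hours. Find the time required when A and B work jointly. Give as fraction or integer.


Rate of A = 1/14 job per hour
Rate of B = 1/8 job per hour
Combined rate = 1/14 + 1/8
Find common denominator: (8 + 14)/(14*8) = 22/112
Combined rate = 11/56 job per hour
Time together = 1 / (11/56) = 56/11 hours

56/11


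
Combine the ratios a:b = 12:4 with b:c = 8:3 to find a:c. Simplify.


Given a:b = 12:4 and b:c = 8:3
Make b consistent. Multiply first ratio by 8: a:b = 96:32
Multiply second ratio by 4: b:c = 32:12
Now b = 32 in both, so a:b:c = 96:32:12
Therefore a:c = 96:12
Simplify by GCD: a:c = 8:1

8:1


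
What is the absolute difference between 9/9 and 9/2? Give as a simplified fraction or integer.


Simplify: 9/9 = 1 and 9/2 = 9/2
Find common denominator: LCD = 2
Convert: 2/2 and 9/2
Difference = |2 - 9|/2 = 7/2
Simplified = 7/2

7/2


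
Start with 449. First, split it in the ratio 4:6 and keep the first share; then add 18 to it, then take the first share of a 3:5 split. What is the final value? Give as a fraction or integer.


Start with 449.
Step 1: Split 4:6, first share = 449 * 4/10 = 898/5
Step 2: Add 18: 898/5+18=988/5; split 3:5 first = 988/5*3/8 = 741/10
Final result = 741/10

741/10


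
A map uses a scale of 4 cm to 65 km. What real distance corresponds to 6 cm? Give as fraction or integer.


Map scale: 4 cm = 65 km
Measured distance on map = 6 cm
Set up proportion: 6 * 65 / 4
= 390 / 4
= 195/2 km

195/2


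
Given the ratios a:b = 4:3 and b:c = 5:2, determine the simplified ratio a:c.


Given a:b = 4:3 and b:c = 5:2
Make b consistent. Multiply first ratio by 5: a:b = 20:15
Multiply second ratio by 3: b:c = 15:6
Now b = 15 in both, so a:b:c = 20:15:6
Therefore a:c = 20:6
Simplify by GCD: a:c = 10:3

10:3


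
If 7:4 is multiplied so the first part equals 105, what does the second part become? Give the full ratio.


Original ratio: 7:4
First term target: 105
Scale factor = 105 / 7 = 15
Multiply second term: 4 * 15 = 60
Equivalent ratio = 105:60

105:60


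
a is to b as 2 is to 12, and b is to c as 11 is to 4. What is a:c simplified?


Given a:b = 2:12 and b:c = 11:4
Make b consistent. Multiply first ratio by 11: a:b = 22:132
Multiply second ratio by 12: b:c = 132:48
Now b = 132 in both, so a:b:c = 22:132:48
Therefore a:c = 22:48
Simplify by GCD: a:c = 11:24

11:24


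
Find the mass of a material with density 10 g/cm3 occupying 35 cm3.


Using mass = density * volume
Density = 10 g/cm3
Volume = 35 cm3
Mass = 10 * 35
= 350 g

350


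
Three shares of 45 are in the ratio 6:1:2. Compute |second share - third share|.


Total parts = 6 + 1 + 2 = 9
Value per part = 45 / 9 = 5
Shares: 6*5=30, 1*5=5, 2*5=10
Second share = 5, third share = 10
Difference = |5 - 10| = 5

5


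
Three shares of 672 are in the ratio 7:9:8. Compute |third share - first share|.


Total parts = 7 + 9 + 8 = 24
Value per part = 672 / 24 = 28
Shares: 7*28=196, 9*28=252, 8*28=224
Third share = 224, first share = 196
Difference = |224 - 196| = 28

28


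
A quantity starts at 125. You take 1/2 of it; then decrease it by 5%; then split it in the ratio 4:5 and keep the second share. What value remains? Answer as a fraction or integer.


Start with 125.
Step 1: Take 1/2: 125 * 1/2 = 125/2
Step 2: Decrease by 5%: 125/2 * 95/100 = 475/8
Step 3: Split 4:5, second share = 475/8 * 5/9 = 2375/72
Final result = 2375/72

2375/72


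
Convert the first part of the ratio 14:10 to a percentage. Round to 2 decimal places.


Total parts = 14 + 10 = 24
First part fraction = 14/24
Percentage = (14/24) * 100
= 0.583333 * 100
= 58.33%

58.33


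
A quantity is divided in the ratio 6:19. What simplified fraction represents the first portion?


Total parts = 6 + 19 = 25
First part fraction = 6/25
Simplify: 6/25 = 6/25

6/25


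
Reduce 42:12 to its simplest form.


Find GCD(42, 12)
GCD = 6
Divide both by 6: 42/6 = 7, 12/6 = 2
Simplified ratio = 7:2

7:2


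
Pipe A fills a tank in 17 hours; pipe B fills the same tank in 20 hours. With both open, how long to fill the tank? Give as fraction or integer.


Rate of A = 1/17 job per hour
Rate of B = 1/20 job per hour
Combined rate = 1/17 + 1/20
Find common denominator: (20 + 17)/(17*20) = 37/340
Combined rate = 37/340 job per hour
Time together = 1 / (37/340) = 340/37 hours

340/37


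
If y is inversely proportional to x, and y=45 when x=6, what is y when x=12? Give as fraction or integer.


Inverse proportion: y = k/x
Find k: k = 6 * 45 = 270
Compute y at x=12: y = 270/12
y = 45/2

45/2


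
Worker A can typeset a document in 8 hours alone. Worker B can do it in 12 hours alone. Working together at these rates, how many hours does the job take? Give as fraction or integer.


Rate of A = 1/8 job per hour
Rate of B = 1/12 job per hour
Combined rate = 1/8 + 1/12
Find common denominator: (12 + 8)/(8*12) = 20/96
Combined rate = 5/24 job per hour
Time together = 1 / (5/24) = 24/5 hours

24/5


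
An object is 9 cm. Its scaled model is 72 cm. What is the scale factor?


Original length = 9 cm
Scaled length = 72 cm
Scale factor = 72 / 9
= 8

8


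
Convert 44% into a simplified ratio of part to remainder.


Part = 44%, Remainder = 56%
Ratio = 44:56
GCD(44, 56) = 4
Simplify: 11:14 = 11:14

11:14


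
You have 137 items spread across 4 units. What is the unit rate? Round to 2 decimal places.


Total items = 137
Number of units = 4
Unit rate = 137 / 4
= 34.25 items per unit

34.25


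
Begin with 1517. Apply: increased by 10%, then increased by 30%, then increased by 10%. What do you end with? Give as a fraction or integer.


Start: 1517
Step 1: increase by 10% => multiply by 110/100
  1517 * 110/100 = 16687/10
Step 2: increase by 30% => multiply by 130/100
  16687/10 * 130/100 = 216931/100
Step 3: increase by 10% => multiply by 110/100
  216931/100 * 110/100 = 2386241/1000
Final value = 2386241/1000

2386241/1000


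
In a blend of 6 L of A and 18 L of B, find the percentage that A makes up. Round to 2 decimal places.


Volume of A = 6 L
Volume of B = 18 L
Total volume = 6 + 18 = 24 L
Percentage of A = (6/24) * 100
= 25.00%

25.00


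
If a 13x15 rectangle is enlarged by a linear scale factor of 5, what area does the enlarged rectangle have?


Original dimensions: 13 x 15
Enlargement factor = 5
New width = 13 * 5 = 65
New height = 15 * 5 = 75
New area = 65 * 75 = 4875

4875


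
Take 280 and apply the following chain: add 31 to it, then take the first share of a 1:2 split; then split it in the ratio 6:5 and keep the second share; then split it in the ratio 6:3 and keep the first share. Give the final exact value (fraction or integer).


Start with 280.
Step 1: Add 31: 280+31=311; split 1:2 first = 311*1/3 = 311/3
Step 2: Split 6:5, second share = 311/3 * 5/11 = 1555/33
Step 3: Split 6:3, first share = 1555/33 * 6/9 = 3110/99
Final result = 3110/99

3110/99


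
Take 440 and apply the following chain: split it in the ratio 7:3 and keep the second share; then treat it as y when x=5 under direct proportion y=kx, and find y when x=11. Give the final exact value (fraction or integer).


Start with 440.
Step 1: Split 7:3, second share = 440 * 3/10 = 132
Step 2: Direct prop: k = (132)/5; new y = k*11 = 132*11/5 = 1452/5
Final result = 1452/5

1452/5


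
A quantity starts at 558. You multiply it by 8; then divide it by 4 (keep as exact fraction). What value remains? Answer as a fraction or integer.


Start with 558.
Step 1: Multiply by 8: 558 * 8 = 4464
Step 2: Divide by 4: 4464 / 4 = 1116
Final result = 1116

1116


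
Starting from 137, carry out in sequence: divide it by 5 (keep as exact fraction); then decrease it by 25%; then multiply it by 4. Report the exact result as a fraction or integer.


Start with 137.
Step 1: Divide by 5: 137 / 5 = 137/5
Step 2: Decrease by 25%: 137/5 * 75/100 = 411/20
Step 3: Multiply by 4: 411/20 * 4 = 411/5
Final result = 411/5

411/5


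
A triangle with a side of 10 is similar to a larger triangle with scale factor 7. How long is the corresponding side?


Similar triangles have proportional sides
Scale factor = 7
Smaller side = 10
Corresponding larger side = 10 * 7
= 70

70


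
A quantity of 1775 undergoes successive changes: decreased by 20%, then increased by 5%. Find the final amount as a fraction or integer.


Start: 1775
Step 1: decrease by 20% => multiply by 80/100
  1775 * 80/100 = 1420
Step 2: increase by 5% => multiply by 105/100
  1420 * 105/100 = 1491
Final value = 1491

1491


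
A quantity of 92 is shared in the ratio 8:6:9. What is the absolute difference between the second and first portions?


Total parts = 8 + 6 + 9 = 23
Value per part = 92 / 23 = 4
Shares: 8*4=32, 6*4=24, 9*4=36
Second share = 24, first share = 32
Difference = |24 - 32| = 8

8


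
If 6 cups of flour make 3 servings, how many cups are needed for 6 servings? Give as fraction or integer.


Original: 6 cups for 3 servings
Target servings = 6
Scaling factor = 6/3
New amount = 6 * 6/3
= 36/3
= 12 cups

12


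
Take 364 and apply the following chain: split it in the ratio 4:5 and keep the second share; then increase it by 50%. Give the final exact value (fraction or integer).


Start with 364.
Step 1: Split 4:5, second share = 364 * 5/9 = 1820/9
Step 2: Increase by 50%: 1820/9 * 150/100 = 910/3
Final result = 910/3

910/3


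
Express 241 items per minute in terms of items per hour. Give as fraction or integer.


Converting from per minute to per hour
Rate = 241 items per minute
Multiply by 60: 241 * 60
= 14460 items per hour

14460


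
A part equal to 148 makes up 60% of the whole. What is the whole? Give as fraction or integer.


Given: 148 is 60% of the whole
Set up: 148 = 60/100 * whole
whole = 148 * 100 / 60
whole = 14800 / 60
whole = 740/3

740/3


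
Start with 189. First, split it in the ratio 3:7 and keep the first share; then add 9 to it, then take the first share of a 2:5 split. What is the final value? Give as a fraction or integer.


Start with 189.
Step 1: Split 3:7, first share = 189 * 3/10 = 567/10
Step 2: Add 9: 567/10+9=657/10; split 2:5 first = 657/10*2/7 = 657/35
Final result = 657/35

657/35


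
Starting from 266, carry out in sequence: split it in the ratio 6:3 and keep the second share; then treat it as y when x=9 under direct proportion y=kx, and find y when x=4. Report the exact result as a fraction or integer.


Start with 266.
Step 1: Split 6:3, second share = 266 * 3/9 = 266/3
Step 2: Direct prop: k = (266/3)/9; new y = k*4 = 266/3*4/9 = 1064/27
Final result = 1064/27

1064/27


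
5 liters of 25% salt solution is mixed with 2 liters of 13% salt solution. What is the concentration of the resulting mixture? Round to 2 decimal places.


Solute in mixture 1 = 25% of 5 L = 5*25/100 = 5/4 L
Solute in mixture 2 = 13% of 2 L = 2*13/100 = 13/50 L
Total solute = 5/4 + 13/50 = 151/100 L
Total volume = 5 + 2 = 7 L
Final concentration = 151/100/7 * 100 = 21.57%

21.57


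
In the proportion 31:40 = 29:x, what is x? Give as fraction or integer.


Setting up: 31/40 = 29/x
Cross multiply: 31 * x = 40 * 29
31x = 1160
x = 1160/31
x = 1160/31

1160/31


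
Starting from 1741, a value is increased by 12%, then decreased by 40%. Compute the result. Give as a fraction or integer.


Start: 1741
Step 1: increase by 12% => multiply by 112/100
  1741 * 112/100 = 48748/25
Step 2: decrease by 40% => multiply by 60/100
  48748/25 * 60/100 = 146244/125
Final value = 146244/125

146244/125


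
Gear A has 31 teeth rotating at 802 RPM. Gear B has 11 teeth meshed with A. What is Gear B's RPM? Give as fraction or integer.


Gear ratio: teeth_A * RPM_A = teeth_B * RPM_B
31 * 802 = 11 * RPM_B
24862 = 11 * RPM_B
RPM_B = 24862 / 11
RPM_B = 24862/11

24862/11


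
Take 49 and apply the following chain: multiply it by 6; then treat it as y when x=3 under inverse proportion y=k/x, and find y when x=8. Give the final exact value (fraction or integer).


Start with 49.
Step 1: Multiply by 6: 49 * 6 = 294
Step 2: Inverse prop: k = (294)*3; new y = k/8 = 294*3/8 = 441/4
Final result = 441/4

441/4


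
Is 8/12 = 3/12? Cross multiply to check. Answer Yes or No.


Cross multiply to check 8/12 = 3/12
Left cross product: 8 * 12 = 96
Right cross product: 12 * 3 = 36
96 != 36
Not equal, so proportions differ => No

No


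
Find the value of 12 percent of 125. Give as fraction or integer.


Compute 12% of 125
Convert percentage: 12% = 12/100
Multiply: 125 * 12/100
= 1500/100
= 15

15


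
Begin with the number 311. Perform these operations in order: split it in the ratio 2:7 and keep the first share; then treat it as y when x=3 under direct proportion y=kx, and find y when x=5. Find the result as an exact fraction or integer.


Start with 311.
Step 1: Split 2:7, first share = 311 * 2/9 = 622/9
Step 2: Direct prop: k = (622/9)/3; new y = k*5 = 622/9*5/3 = 3110/27
Final result = 3110/27

3110/27


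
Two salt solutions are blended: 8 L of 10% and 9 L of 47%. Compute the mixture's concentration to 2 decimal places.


Solute in mixture 1 = 10% of 8 L = 8*10/100 = 4/5 L
Solute in mixture 2 = 47% of 9 L = 9*47/100 = 423/100 L
Total solute = 4/5 + 423/100 = 503/100 L
Total volume = 8 + 9 = 17 L
Final concentration = 503/100/17 * 100 = 29.59%

29.59


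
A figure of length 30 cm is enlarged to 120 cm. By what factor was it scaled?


Original length = 30 cm
Scaled length = 120 cm
Scale factor = 120 / 30
= 4

4


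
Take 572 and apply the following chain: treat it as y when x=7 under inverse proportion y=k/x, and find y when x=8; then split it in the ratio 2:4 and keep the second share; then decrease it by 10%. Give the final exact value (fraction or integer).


Start with 572.
Step 1: Inverse prop: k = (572)*7; new y = k/8 = 572*7/8 = 1001/2
Step 2: Split 2:4, second share = 1001/2 * 4/6 = 1001/3
Step 3: Decrease by 10%: 1001/3 * 90/100 = 3003/10
Final result = 3003/10

3003/10


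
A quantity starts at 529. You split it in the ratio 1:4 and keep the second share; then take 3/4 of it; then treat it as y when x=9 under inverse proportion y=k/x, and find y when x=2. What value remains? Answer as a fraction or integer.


Start with 529.
Step 1: Split 1:4, second share = 529 * 4/5 = 2116/5
Step 2: Take 3/4: 2116/5 * 3/4 = 1587/5
Step 3: Inverse prop: k = (1587/5)*9; new y = k/2 = 1587/5*9/2 = 14283/10
Final result = 14283/10

14283/10


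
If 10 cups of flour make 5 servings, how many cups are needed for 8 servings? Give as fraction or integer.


Original: 10 cups for 5 servings
Target servings = 8
Scaling factor = 8/5
New amount = 10 * 8/5
= 80/5
= 16 cups

16


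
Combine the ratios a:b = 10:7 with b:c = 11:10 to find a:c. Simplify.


Given a:b = 10:7 and b:c = 11:10
Make b consistent. Multiply first ratio by 11: a:b = 110:77
Multiply second ratio by 7: b:c = 77:70
Now b = 77 in both, so a:b:c = 110:77:70
Therefore a:c = 110:70
Simplify by GCD: a:c = 11:7

11:7


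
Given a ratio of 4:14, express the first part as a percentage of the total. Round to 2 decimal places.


Total parts = 4 + 14 = 18
First part fraction = 4/18
Percentage = (4/18) * 100
= 0.222222 * 100
= 22.22%

22.22


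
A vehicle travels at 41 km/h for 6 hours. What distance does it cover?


Using distance = speed * time
Speed = 41 km/h
Time = 6 hours
Distance = 41 * 6
= 246 km

246


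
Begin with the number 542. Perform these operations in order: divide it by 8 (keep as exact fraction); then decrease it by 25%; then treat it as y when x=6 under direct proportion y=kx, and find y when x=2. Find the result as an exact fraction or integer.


Start with 542.
Step 1: Divide by 8: 542 / 8 = 271/4
Step 2: Decrease by 25%: 271/4 * 75/100 = 813/16
Step 3: Direct prop: k = (813/16)/6; new y = k*2 = 813/16*2/6 = 271/16
Final result = 271/16

271/16


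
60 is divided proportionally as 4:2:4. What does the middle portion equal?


Ratio = 4:2:4
Total parts = 4 + 2 + 4 = 10
Value per part = 60 / 10 = 6
First share = 4 * 6 = 24
Middle share = 2 * 6 = 12
Third share = 4 * 6 = 24

12


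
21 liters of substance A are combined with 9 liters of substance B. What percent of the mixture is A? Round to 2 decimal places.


Volume of A = 21 L
Volume of B = 9 L
Total volume = 21 + 9 = 30 L
Percentage of A = (21/30) * 100
= 70.00%

70.00


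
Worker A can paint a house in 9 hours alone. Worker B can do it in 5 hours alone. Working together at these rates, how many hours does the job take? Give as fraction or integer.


Rate of A = 1/9 job per hour
Rate of B = 1/5 job per hour
Combined rate = 1/9 + 1/5
Find common denominator: (5 + 9)/(9*5) = 14/45
Combined rate = 14/45 job per hour
Time together = 1 / (14/45) = 45/14 hours

45/14


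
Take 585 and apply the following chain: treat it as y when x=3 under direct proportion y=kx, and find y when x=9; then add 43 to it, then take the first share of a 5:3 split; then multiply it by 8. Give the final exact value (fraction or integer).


Start with 585.
Step 1: Direct prop: k = (585)/3; new y = k*9 = 585*9/3 = 1755
Step 2: Add 43: 1755+43=1798; split 5:3 first = 1798*5/8 = 4495/4
Step 3: Multiply by 8: 4495/4 * 8 = 8990
Final result = 8990

8990


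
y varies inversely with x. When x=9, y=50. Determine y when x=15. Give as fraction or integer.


Inverse proportion: y = k/x
Find k: k = 9 * 50 = 450
Compute y at x=15: y = 450/15
y = 30

30


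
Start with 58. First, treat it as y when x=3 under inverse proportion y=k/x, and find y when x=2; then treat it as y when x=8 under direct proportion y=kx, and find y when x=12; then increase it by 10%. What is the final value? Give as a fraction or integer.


Start with 58.
Step 1: Inverse prop: k = (58)*3; new y = k/2 = 58*3/2 = 87
Step 2: Direct prop: k = (87)/8; new y = k*12 = 87*12/8 = 261/2
Step 3: Increase by 10%: 261/2 * 110/100 = 2871/20
Final result = 2871/20

2871/20


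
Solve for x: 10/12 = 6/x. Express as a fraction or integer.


Setting up: 10/12 = 6/x
Cross multiply: 10 * x = 12 * 6
10x = 72
x = 72/10
x = 36/5

36/5


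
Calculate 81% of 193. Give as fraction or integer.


Compute 81% of 193
Convert percentage: 81% = 81/100
Multiply: 193 * 81/100
= 15633/100
= 15633/100

15633/100


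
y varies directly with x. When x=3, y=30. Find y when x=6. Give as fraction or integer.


Direct proportion: y = kx
Find k: k = 30/3 = 10
Compute y at x=6: y = 10 * 6
y = 60

60


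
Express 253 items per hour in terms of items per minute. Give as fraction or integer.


Converting from per hour to per minute
Rate = 253 items per hour
Divide by 60: 253/60
= 253/60 items per minute

253/60


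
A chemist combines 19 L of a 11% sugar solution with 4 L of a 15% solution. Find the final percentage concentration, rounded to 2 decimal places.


Solute in mixture 1 = 11% of 19 L = 19*11/100 = 209/100 L
Solute in mixture 2 = 15% of 4 L = 4*15/100 = 3/5 L
Total solute = 209/100 + 3/5 = 269/100 L
Total volume = 19 + 4 = 23 L
Final concentration = 269/100/23 * 100 = 11.70%

11.70


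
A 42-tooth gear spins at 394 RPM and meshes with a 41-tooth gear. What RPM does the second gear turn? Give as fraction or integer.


Gear ratio: teeth_A * RPM_A = teeth_B * RPM_B
42 * 394 = 41 * RPM_B
16548 = 41 * RPM_B
RPM_B = 16548 / 41
RPM_B = 16548/41

16548/41


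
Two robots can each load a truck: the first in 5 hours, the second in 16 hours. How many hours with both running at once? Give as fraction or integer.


Rate of A = 1/5 job per hour
Rate of B = 1/16 job per hour
Combined rate = 1/5 + 1/16
Find common denominator: (16 + 5)/(5*16) = 21/80
Combined rate = 21/80 job per hour
Time together = 1 / (21/80) = 80/21 hours

80/21


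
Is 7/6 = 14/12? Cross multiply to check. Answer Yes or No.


Cross multiply to check 7/6 = 14/12
Left cross product: 7 * 12 = 84
Right cross product: 6 * 14 = 84
84 = 84
Equal, so proportions match => Yes

Yes


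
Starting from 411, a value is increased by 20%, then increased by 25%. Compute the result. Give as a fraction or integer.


Start: 411
Step 1: increase by 20% => multiply by 120/100
  411 * 120/100 = 2466/5
Step 2: increase by 25% => multiply by 125/100
  2466/5 * 125/100 = 1233/2
Final value = 1233/2

1233/2


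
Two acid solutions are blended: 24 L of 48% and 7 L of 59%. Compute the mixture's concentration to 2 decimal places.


Solute in mixture 1 = 48% of 24 L = 24*48/100 = 288/25 L
Solute in mixture 2 = 59% of 7 L = 7*59/100 = 413/100 L
Total solute = 288/25 + 413/100 = 313/20 L
Total volume = 24 + 7 = 31 L
Final concentration = 313/20/31 * 100 = 50.48%

50.48


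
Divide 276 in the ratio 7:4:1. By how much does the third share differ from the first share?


Total parts = 7 + 4 + 1 = 12
Value per part = 276 / 12 = 23
Shares: 7*23=161, 4*23=92, 1*23=23
Third share = 23, first share = 161
Difference = |23 - 161| = 138

138


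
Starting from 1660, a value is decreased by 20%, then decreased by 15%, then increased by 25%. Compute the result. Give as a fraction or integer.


Start: 1660
Step 1: decrease by 20% => multiply by 80/100
  1660 * 80/100 = 1328
Step 2: decrease by 15% => multiply by 85/100
  1328 * 85/100 = 5644/5
Step 3: increase by 25% => multiply by 125/100
  5644/5 * 125/100 = 1411
Final value = 1411

1411


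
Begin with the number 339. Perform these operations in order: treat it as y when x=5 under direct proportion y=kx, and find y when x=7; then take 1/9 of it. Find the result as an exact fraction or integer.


Start with 339.
Step 1: Direct prop: k = (339)/5; new y = k*7 = 339*7/5 = 2373/5
Step 2: Take 1/9: 2373/5 * 1/9 = 791/15
Final result = 791/15

791/15


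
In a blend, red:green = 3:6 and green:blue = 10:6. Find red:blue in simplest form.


Given a:b = 3:6 and b:c = 10:6
Make b consistent. Multiply first ratio by 10: a:b = 30:60
Multiply second ratio by 6: b:c = 60:36
Now b = 60 in both, so a:b:c = 30:60:36
Therefore a:c = 30:36
Simplify by GCD: a:c = 5:6

5:6


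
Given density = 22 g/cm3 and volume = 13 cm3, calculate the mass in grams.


Using mass = density * volume
Density = 22 g/cm3
Volume = 13 cm3
Mass = 22 * 13
= 286 g

286


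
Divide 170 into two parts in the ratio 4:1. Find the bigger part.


Total parts = 4 + 1 = 5
Value per part = 170 / 5 = 34
First share = 4 * 34 = 136
Second share = 1 * 34 = 34
Larger share = 136

136


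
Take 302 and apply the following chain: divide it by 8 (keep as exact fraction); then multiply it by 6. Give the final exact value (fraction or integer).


Start with 302.
Step 1: Divide by 8: 302 / 8 = 151/4
Step 2: Multiply by 6: 151/4 * 6 = 453/2
Final result = 453/2

453/2


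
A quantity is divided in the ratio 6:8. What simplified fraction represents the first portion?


Total parts = 6 + 8 = 14
First part fraction = 6/14
Simplify: 6/14 = 3/7

3/7


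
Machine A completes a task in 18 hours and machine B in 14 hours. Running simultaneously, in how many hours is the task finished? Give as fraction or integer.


Rate of A = 1/18 job per hour
Rate of B = 1/14 job per hour
Combined rate = 1/18 + 1/14
Find common denominator: (14 + 18)/(18*14) = 32/252
Combined rate = 8/63 job per hour
Time together = 1 / (8/63) = 63/8 hours

63/8


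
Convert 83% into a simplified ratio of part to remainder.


Part = 83%, Remainder = 17%
Ratio = 83:17
GCD(83, 17) = 1
Simplify: 83:17 = 83:17

83:17


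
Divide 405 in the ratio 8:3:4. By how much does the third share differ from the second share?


Total parts = 8 + 3 + 4 = 15
Value per part = 405 / 15 = 27
Shares: 8*27=216, 3*27=81, 4*27=108
Third share = 108, second share = 81
Difference = |108 - 81| = 27

27


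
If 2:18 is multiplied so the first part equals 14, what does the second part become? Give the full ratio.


Original ratio: 2:18
First term target: 14
Scale factor = 14 / 2 = 7
Multiply second term: 18 * 7 = 126
Equivalent ratio = 14:126

14:126
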